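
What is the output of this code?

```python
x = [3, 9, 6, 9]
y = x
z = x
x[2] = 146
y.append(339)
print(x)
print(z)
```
[3, 9, 146, 9, 339]
[3, 9, 146, 9, 339]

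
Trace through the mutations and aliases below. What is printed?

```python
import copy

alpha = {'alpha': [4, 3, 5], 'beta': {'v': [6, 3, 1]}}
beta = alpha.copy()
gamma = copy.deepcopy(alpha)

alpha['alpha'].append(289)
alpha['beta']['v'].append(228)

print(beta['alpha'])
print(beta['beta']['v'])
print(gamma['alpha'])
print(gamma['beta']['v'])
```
[4, 3, 5, 289]
[6, 3, 1, 228]
[4, 3, 5]
[6, 3, 1]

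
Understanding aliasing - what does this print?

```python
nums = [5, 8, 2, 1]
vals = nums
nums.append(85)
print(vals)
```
[5, 8, 2, 1, 85]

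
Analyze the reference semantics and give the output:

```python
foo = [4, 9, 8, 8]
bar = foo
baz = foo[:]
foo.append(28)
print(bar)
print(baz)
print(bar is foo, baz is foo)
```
[4, 9, 8, 8, 28]
[4, 9, 8, 8]
True False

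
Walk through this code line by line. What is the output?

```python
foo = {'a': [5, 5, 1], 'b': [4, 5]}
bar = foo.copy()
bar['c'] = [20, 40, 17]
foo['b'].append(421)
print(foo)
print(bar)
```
{'a': [5, 5, 1], 'b': [4, 5, 421]}
{'a': [5, 5, 1], 'b': [4, 5, 421], 'c': [20, 40, 17]}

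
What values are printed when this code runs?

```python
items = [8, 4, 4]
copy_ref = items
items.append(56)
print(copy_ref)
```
[8, 4, 4, 56]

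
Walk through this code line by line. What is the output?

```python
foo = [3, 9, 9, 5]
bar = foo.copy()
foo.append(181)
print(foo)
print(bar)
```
[3, 9, 9, 5, 181]
[3, 9, 9, 5]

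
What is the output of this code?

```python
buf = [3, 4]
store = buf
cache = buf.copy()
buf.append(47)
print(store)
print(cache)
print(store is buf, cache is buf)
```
[3, 4, 47]
[3, 4]
True False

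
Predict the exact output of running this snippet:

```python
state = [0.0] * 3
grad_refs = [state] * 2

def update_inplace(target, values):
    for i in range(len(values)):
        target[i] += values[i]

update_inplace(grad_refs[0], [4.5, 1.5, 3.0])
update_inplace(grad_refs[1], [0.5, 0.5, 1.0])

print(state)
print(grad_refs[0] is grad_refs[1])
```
[5.0, 2.0, 4.0]
True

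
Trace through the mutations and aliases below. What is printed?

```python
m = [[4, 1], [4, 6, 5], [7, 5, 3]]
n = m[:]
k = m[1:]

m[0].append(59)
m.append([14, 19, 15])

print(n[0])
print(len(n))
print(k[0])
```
[4, 1, 59]
3
[4, 6, 5]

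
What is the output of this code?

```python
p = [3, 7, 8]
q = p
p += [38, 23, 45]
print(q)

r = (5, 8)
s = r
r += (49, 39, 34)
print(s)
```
[3, 7, 8, 38, 23, 45]
(5, 8)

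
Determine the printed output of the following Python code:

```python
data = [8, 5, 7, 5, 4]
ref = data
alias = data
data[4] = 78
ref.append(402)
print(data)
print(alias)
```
[8, 5, 7, 5, 78, 402]
[8, 5, 7, 5, 78, 402]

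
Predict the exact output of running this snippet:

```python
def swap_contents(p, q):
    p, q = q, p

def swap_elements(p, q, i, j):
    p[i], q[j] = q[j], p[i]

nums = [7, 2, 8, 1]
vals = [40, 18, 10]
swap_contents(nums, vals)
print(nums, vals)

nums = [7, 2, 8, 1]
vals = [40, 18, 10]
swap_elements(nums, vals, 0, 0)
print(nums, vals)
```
[7, 2, 8, 1] [40, 18, 10]
[40, 2, 8, 1] [7, 18, 10]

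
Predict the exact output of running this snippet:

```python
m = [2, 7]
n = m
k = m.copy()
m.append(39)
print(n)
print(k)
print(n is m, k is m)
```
[2, 7, 39]
[2, 7]
True False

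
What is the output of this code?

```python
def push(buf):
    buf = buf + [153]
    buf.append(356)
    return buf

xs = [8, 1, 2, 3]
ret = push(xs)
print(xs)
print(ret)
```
[8, 1, 2, 3]
[8, 1, 2, 3, 153, 356]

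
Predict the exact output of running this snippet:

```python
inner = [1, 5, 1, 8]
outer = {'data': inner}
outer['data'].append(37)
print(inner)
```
[1, 5, 1, 8, 37]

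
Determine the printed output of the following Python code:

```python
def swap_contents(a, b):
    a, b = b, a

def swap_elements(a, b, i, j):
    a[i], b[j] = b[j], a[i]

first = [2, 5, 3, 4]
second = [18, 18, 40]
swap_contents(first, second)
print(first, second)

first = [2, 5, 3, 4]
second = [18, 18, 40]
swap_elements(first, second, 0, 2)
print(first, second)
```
[2, 5, 3, 4] [18, 18, 40]
[40, 5, 3, 4] [18, 18, 2]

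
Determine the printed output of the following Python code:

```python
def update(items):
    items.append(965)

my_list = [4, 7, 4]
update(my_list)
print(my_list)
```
[4, 7, 4, 965]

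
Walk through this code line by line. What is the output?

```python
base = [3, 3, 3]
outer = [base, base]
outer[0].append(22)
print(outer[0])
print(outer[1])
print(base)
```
[3, 3, 3, 22]
[3, 3, 3, 22]
[3, 3, 3, 22]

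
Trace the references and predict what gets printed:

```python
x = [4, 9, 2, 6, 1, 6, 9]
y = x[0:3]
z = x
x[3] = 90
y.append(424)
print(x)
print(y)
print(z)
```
[4, 9, 2, 90, 1, 6, 9]
[4, 9, 2, 424]
[4, 9, 2, 90, 1, 6, 9]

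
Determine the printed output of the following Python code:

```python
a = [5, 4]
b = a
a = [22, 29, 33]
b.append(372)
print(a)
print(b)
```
[22, 29, 33]
[5, 4, 372]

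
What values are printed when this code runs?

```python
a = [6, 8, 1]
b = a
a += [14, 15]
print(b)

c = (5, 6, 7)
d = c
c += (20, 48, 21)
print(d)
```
[6, 8, 1, 14, 15]
(5, 6, 7)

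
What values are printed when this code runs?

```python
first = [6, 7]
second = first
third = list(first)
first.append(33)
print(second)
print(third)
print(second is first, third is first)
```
[6, 7, 33]
[6, 7]
True False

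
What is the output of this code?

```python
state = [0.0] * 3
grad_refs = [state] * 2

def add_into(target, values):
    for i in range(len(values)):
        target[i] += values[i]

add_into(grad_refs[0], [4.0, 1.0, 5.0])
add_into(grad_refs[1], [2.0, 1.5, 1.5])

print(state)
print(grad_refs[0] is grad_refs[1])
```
[6.0, 2.5, 6.5]
True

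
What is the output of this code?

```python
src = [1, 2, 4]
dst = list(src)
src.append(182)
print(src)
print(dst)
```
[1, 2, 4, 182]
[1, 2, 4]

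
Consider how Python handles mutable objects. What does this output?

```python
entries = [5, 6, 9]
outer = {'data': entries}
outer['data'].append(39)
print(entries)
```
[5, 6, 9, 39]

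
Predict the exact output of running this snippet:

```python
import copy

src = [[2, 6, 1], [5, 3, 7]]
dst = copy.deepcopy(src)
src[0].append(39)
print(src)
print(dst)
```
[[2, 6, 1, 39], [5, 3, 7]]
[[2, 6, 1], [5, 3, 7]]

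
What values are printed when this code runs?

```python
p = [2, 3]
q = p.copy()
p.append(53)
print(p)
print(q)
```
[2, 3, 53]
[2, 3]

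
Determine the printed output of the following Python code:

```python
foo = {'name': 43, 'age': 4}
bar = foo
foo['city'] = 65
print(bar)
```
{'name': 43, 'age': 4, 'city': 65}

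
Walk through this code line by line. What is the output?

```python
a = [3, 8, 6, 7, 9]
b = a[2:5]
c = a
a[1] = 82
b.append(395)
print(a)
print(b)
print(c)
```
[3, 82, 6, 7, 9]
[6, 7, 9, 395]
[3, 82, 6, 7, 9]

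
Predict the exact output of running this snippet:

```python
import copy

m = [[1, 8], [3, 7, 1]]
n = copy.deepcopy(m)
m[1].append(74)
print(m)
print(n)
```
[[1, 8], [3, 7, 1, 74]]
[[1, 8], [3, 7, 1]]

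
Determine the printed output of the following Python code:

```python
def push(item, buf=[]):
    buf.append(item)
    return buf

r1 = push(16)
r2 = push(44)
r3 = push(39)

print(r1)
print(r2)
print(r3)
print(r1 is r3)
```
[16, 44, 39]
[16, 44, 39]
[16, 44, 39]
True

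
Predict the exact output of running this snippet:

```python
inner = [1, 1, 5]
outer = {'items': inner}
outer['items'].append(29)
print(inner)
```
[1, 1, 5, 29]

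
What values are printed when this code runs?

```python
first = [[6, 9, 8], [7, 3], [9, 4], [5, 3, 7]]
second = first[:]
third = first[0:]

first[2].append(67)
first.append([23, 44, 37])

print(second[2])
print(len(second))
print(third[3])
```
[9, 4, 67]
4
[5, 3, 7]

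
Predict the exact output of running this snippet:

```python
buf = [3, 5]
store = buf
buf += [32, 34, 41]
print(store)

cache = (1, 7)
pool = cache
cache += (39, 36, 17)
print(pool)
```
[3, 5, 32, 34, 41]
(1, 7)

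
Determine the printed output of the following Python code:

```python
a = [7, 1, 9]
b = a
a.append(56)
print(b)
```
[7, 1, 9, 56]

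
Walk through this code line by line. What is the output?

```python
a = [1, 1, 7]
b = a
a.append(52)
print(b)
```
[1, 1, 7, 52]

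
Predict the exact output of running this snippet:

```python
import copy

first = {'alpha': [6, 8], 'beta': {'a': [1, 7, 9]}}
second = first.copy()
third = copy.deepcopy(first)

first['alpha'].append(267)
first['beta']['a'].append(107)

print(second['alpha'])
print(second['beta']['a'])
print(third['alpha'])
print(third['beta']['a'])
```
[6, 8, 267]
[1, 7, 9, 107]
[6, 8]
[1, 7, 9]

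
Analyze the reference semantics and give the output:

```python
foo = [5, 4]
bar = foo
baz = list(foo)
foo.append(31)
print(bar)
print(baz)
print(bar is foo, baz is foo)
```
[5, 4, 31]
[5, 4]
True False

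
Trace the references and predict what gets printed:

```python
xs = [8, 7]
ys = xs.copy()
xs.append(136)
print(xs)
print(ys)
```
[8, 7, 136]
[8, 7]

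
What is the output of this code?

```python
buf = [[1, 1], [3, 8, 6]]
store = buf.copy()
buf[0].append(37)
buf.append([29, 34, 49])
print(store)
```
[[1, 1, 37], [3, 8, 6]]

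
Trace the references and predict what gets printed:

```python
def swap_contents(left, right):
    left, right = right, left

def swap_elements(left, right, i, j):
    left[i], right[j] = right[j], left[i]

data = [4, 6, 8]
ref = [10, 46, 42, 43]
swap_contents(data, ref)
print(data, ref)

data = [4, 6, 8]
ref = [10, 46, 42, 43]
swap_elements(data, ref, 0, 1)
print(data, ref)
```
[4, 6, 8] [10, 46, 42, 43]
[46, 6, 8] [10, 4, 42, 43]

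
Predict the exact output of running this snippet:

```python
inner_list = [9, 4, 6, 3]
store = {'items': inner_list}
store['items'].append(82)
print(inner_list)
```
[9, 4, 6, 3, 82]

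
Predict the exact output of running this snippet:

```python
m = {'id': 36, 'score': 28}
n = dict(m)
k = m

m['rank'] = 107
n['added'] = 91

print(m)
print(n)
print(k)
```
{'id': 36, 'score': 28, 'rank': 107}
{'id': 36, 'score': 28, 'added': 91}
{'id': 36, 'score': 28, 'rank': 107}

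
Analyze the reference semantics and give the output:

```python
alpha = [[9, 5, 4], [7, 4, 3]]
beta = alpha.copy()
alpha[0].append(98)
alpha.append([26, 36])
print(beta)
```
[[9, 5, 4, 98], [7, 4, 3]]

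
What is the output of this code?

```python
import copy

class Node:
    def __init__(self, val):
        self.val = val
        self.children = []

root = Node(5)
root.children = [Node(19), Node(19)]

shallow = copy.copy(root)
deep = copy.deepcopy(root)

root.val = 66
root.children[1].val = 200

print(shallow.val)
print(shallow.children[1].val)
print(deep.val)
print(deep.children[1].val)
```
5
200
5
19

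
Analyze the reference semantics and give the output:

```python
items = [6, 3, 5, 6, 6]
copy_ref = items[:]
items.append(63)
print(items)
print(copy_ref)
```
[6, 3, 5, 6, 6, 63]
[6, 3, 5, 6, 6]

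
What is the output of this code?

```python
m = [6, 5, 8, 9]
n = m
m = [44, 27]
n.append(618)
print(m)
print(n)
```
[44, 27]
[6, 5, 8, 9, 618]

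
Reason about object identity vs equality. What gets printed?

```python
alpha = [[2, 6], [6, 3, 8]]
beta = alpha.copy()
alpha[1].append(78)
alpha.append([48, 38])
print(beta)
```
[[2, 6], [6, 3, 8, 78]]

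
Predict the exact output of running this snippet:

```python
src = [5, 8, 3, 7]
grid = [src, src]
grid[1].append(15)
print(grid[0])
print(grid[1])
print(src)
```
[5, 8, 3, 7, 15]
[5, 8, 3, 7, 15]
[5, 8, 3, 7, 15]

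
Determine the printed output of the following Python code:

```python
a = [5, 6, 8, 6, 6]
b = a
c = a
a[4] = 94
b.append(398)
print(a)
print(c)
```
[5, 6, 8, 6, 94, 398]
[5, 6, 8, 6, 94, 398]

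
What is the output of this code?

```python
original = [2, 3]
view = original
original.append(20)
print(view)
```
[2, 3, 20]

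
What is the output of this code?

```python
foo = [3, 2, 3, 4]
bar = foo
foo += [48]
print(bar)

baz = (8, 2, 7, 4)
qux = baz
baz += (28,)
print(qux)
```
[3, 2, 3, 4, 48]
(8, 2, 7, 4)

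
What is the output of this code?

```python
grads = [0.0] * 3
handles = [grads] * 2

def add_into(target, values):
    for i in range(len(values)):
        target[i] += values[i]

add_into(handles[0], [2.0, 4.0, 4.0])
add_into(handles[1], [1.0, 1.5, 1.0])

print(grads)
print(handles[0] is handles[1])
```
[3.0, 5.5, 5.0]
True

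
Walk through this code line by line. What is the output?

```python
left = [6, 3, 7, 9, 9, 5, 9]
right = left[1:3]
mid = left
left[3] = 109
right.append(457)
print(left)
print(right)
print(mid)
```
[6, 3, 7, 109, 9, 5, 9]
[3, 7, 457]
[6, 3, 7, 109, 9, 5, 9]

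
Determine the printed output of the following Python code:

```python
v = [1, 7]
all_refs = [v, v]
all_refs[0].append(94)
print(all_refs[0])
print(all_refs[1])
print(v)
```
[1, 7, 94]
[1, 7, 94]
[1, 7, 94]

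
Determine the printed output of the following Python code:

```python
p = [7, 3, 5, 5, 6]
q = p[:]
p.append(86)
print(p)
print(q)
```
[7, 3, 5, 5, 6, 86]
[7, 3, 5, 5, 6]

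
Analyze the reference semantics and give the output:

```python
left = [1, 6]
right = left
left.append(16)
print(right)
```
[1, 6, 16]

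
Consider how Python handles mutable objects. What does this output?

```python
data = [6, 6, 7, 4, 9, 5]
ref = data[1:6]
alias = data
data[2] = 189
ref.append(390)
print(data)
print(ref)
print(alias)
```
[6, 6, 189, 4, 9, 5]
[6, 7, 4, 9, 5, 390]
[6, 6, 189, 4, 9, 5]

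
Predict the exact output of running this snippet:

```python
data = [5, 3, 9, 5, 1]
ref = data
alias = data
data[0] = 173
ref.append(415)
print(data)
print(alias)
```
[173, 3, 9, 5, 1, 415]
[173, 3, 9, 5, 1, 415]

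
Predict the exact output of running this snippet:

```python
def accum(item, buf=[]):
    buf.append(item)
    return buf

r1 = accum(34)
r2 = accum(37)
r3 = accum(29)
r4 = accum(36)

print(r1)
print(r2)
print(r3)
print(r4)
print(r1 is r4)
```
[34, 37, 29, 36]
[34, 37, 29, 36]
[34, 37, 29, 36]
[34, 37, 29, 36]
True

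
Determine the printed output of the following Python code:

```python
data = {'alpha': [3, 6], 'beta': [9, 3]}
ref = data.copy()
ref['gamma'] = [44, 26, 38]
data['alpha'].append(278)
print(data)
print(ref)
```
{'alpha': [3, 6, 278], 'beta': [9, 3]}
{'alpha': [3, 6, 278], 'beta': [9, 3], 'gamma': [44, 26, 38]}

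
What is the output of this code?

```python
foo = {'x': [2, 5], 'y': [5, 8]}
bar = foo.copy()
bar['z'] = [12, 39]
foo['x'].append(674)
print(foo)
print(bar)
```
{'x': [2, 5, 674], 'y': [5, 8]}
{'x': [2, 5, 674], 'y': [5, 8], 'z': [12, 39]}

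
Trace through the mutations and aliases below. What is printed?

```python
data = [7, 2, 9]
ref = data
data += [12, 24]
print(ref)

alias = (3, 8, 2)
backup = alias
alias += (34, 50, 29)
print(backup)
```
[7, 2, 9, 12, 24]
(3, 8, 2)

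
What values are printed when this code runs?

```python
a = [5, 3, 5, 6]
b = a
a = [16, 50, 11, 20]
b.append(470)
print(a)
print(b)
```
[16, 50, 11, 20]
[5, 3, 5, 6, 470]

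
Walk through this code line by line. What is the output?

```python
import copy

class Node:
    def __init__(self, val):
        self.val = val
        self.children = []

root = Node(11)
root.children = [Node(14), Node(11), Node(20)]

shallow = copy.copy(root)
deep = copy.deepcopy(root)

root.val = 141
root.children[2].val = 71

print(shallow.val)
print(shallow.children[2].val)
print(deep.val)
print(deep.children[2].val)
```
11
71
11
20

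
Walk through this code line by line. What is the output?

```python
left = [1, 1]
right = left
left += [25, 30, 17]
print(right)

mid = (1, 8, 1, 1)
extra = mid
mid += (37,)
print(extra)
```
[1, 1, 25, 30, 17]
(1, 8, 1, 1)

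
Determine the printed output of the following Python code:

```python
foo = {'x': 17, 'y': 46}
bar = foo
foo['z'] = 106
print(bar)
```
{'x': 17, 'y': 46, 'z': 106}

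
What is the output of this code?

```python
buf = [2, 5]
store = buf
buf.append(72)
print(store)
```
[2, 5, 72]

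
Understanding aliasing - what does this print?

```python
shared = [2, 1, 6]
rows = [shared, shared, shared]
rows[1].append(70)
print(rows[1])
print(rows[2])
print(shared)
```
[2, 1, 6, 70]
[2, 1, 6, 70]
[2, 1, 6, 70]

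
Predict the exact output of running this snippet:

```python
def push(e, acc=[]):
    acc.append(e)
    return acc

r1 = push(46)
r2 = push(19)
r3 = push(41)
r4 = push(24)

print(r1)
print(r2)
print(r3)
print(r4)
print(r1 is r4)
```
[46, 19, 41, 24]
[46, 19, 41, 24]
[46, 19, 41, 24]
[46, 19, 41, 24]
True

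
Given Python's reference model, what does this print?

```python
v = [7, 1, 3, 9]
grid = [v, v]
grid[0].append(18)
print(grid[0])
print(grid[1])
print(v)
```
[7, 1, 3, 9, 18]
[7, 1, 3, 9, 18]
[7, 1, 3, 9, 18]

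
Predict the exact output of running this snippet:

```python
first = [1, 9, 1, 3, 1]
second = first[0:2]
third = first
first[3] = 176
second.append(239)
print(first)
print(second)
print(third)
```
[1, 9, 1, 176, 1]
[1, 9, 239]
[1, 9, 1, 176, 1]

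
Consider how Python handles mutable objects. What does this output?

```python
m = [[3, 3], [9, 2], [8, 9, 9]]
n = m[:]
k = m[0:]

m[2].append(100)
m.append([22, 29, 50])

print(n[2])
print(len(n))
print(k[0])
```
[8, 9, 9, 100]
3
[3, 3]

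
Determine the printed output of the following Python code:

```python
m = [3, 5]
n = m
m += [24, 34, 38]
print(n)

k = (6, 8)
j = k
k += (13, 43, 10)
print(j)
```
[3, 5, 24, 34, 38]
(6, 8)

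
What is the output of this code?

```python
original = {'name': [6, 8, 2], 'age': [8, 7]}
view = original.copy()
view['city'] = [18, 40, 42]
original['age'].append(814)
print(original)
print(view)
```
{'name': [6, 8, 2], 'age': [8, 7, 814]}
{'name': [6, 8, 2], 'age': [8, 7, 814], 'city': [18, 40, 42]}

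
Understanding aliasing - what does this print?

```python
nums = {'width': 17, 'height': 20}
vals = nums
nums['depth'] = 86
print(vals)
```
{'width': 17, 'height': 20, 'depth': 86}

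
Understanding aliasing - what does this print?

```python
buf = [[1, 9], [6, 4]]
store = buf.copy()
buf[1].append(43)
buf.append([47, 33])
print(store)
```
[[1, 9], [6, 4, 43]]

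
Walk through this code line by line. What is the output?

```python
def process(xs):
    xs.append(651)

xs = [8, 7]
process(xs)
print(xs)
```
[8, 7, 651]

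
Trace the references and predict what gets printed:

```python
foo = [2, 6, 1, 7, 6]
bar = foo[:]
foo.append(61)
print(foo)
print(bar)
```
[2, 6, 1, 7, 6, 61]
[2, 6, 1, 7, 6]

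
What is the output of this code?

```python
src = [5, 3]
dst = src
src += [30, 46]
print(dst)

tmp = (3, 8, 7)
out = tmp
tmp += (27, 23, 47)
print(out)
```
[5, 3, 30, 46]
(3, 8, 7)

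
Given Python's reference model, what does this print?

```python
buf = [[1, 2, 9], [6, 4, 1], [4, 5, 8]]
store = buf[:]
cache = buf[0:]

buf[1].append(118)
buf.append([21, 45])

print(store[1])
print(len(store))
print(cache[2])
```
[6, 4, 1, 118]
3
[4, 5, 8]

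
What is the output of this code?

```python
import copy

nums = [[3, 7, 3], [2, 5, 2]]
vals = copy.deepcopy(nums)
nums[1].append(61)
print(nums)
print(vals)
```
[[3, 7, 3], [2, 5, 2, 61]]
[[3, 7, 3], [2, 5, 2]]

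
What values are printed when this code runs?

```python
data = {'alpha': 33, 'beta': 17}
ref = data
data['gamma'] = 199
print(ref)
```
{'alpha': 33, 'beta': 17, 'gamma': 199}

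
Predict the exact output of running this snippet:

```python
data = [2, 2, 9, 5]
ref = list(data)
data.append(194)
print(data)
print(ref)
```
[2, 2, 9, 5, 194]
[2, 2, 9, 5]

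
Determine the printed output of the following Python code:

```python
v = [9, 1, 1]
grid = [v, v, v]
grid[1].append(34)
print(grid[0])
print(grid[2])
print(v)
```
[9, 1, 1, 34]
[9, 1, 1, 34]
[9, 1, 1, 34]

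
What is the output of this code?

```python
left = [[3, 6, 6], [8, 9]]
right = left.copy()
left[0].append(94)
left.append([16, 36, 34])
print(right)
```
[[3, 6, 6, 94], [8, 9]]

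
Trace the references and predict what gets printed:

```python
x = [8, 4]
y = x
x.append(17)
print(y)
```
[8, 4, 17]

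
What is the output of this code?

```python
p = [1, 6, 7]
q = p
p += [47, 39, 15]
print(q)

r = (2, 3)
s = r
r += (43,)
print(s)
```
[1, 6, 7, 47, 39, 15]
(2, 3)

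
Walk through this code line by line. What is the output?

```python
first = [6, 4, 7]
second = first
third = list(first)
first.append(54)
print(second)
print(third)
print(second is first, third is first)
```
[6, 4, 7, 54]
[6, 4, 7]
True False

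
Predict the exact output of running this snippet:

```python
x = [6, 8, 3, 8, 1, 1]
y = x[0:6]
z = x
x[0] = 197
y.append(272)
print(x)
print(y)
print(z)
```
[197, 8, 3, 8, 1, 1]
[6, 8, 3, 8, 1, 1, 272]
[197, 8, 3, 8, 1, 1]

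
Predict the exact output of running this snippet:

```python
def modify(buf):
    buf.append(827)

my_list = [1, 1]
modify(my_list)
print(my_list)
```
[1, 1, 827]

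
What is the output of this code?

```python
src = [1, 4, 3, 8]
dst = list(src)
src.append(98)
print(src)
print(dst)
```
[1, 4, 3, 8, 98]
[1, 4, 3, 8]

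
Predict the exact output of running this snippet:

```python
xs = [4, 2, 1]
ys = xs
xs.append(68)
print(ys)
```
[4, 2, 1, 68]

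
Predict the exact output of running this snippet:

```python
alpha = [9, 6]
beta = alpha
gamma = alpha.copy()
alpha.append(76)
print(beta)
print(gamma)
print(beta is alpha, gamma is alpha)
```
[9, 6, 76]
[9, 6]
True False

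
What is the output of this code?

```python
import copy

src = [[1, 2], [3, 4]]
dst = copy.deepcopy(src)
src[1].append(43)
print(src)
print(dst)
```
[[1, 2], [3, 4, 43]]
[[1, 2], [3, 4]]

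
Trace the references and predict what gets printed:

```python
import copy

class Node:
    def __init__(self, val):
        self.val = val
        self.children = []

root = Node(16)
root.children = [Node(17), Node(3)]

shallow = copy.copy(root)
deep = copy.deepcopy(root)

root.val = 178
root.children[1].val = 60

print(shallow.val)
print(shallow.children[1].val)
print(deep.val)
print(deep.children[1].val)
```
16
60
16
3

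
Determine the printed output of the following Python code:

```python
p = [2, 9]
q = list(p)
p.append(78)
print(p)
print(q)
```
[2, 9, 78]
[2, 9]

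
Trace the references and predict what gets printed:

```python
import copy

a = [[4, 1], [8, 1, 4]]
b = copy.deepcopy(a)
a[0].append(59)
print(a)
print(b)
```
[[4, 1, 59], [8, 1, 4]]
[[4, 1], [8, 1, 4]]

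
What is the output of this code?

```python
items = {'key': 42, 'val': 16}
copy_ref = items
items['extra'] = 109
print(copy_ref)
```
{'key': 42, 'val': 16, 'extra': 109}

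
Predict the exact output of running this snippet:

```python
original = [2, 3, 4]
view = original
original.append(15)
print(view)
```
[2, 3, 4, 15]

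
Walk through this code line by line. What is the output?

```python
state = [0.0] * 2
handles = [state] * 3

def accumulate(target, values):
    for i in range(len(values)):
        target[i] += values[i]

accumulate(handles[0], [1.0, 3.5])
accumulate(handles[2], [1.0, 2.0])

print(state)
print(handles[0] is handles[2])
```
[2.0, 5.5]
True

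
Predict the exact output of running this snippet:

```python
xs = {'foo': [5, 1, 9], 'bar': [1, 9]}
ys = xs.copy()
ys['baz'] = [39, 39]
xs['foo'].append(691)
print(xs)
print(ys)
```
{'foo': [5, 1, 9, 691], 'bar': [1, 9]}
{'foo': [5, 1, 9, 691], 'bar': [1, 9], 'baz': [39, 39]}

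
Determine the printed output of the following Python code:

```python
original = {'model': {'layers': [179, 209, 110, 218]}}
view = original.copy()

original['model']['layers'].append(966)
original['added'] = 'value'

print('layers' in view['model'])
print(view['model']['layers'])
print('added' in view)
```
True
[179, 209, 110, 218, 966]
False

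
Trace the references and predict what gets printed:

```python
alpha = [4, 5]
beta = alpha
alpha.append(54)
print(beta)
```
[4, 5, 54]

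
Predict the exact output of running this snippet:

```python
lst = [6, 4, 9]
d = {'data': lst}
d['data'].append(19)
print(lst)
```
[6, 4, 9, 19]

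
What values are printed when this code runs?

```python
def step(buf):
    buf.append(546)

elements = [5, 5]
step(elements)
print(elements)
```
[5, 5, 546]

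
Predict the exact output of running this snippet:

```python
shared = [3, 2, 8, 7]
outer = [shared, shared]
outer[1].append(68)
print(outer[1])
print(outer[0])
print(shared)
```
[3, 2, 8, 7, 68]
[3, 2, 8, 7, 68]
[3, 2, 8, 7, 68]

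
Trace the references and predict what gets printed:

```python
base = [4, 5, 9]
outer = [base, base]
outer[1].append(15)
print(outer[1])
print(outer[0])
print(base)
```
[4, 5, 9, 15]
[4, 5, 9, 15]
[4, 5, 9, 15]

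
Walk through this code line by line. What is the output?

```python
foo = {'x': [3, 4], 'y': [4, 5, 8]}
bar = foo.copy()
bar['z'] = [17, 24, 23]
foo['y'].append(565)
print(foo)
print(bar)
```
{'x': [3, 4], 'y': [4, 5, 8, 565]}
{'x': [3, 4], 'y': [4, 5, 8, 565], 'z': [17, 24, 23]}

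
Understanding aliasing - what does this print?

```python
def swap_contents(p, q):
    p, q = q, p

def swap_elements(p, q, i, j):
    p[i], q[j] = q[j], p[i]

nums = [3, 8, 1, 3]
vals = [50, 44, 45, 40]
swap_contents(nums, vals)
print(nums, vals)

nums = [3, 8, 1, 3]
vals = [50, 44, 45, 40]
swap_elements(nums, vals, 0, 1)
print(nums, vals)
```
[3, 8, 1, 3] [50, 44, 45, 40]
[44, 8, 1, 3] [50, 3, 45, 40]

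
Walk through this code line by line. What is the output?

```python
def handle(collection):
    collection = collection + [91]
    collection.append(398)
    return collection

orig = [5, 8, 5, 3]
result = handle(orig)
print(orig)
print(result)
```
[5, 8, 5, 3]
[5, 8, 5, 3, 91, 398]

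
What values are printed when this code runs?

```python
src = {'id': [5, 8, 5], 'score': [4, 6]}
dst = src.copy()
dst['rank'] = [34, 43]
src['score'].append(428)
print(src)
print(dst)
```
{'id': [5, 8, 5], 'score': [4, 6, 428]}
{'id': [5, 8, 5], 'score': [4, 6, 428], 'rank': [34, 43]}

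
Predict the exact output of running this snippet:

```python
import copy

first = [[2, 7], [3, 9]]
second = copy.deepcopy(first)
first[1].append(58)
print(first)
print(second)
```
[[2, 7], [3, 9, 58]]
[[2, 7], [3, 9]]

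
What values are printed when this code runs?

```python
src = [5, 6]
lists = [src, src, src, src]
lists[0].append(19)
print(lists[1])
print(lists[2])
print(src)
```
[5, 6, 19]
[5, 6, 19]
[5, 6, 19]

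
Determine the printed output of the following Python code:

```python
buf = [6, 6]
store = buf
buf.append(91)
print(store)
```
[6, 6, 91]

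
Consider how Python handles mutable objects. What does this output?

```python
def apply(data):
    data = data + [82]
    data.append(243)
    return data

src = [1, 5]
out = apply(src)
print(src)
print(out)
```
[1, 5]
[1, 5, 82, 243]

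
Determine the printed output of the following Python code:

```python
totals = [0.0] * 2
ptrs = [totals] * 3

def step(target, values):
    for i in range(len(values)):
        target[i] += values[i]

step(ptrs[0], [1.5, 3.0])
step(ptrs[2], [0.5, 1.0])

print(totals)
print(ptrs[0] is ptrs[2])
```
[2.0, 4.0]
True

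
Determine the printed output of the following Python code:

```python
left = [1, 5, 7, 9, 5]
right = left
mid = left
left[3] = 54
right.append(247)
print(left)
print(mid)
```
[1, 5, 7, 54, 5, 247]
[1, 5, 7, 54, 5, 247]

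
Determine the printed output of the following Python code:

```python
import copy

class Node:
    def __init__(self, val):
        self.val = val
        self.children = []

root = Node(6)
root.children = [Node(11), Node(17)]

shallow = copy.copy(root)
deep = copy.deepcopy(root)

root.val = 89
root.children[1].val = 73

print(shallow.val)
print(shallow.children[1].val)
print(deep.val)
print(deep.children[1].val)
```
6
73
6
17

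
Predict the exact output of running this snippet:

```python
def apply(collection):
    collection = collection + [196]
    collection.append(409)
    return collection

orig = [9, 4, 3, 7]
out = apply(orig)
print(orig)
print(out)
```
[9, 4, 3, 7]
[9, 4, 3, 7, 196, 409]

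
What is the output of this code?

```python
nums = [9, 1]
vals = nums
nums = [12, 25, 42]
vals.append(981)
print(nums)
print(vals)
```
[12, 25, 42]
[9, 1, 981]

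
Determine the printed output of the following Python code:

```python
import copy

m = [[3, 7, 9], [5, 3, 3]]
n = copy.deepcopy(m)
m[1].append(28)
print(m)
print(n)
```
[[3, 7, 9], [5, 3, 3, 28]]
[[3, 7, 9], [5, 3, 3]]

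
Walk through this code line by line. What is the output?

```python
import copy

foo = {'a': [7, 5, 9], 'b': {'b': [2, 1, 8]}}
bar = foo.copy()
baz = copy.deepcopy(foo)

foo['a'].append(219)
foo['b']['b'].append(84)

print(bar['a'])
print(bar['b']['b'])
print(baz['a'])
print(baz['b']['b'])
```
[7, 5, 9, 219]
[2, 1, 8, 84]
[7, 5, 9]
[2, 1, 8]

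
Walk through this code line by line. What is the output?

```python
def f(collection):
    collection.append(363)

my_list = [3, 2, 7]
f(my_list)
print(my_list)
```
[3, 2, 7, 363]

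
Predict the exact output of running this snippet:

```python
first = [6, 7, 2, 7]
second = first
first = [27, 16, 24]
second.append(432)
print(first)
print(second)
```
[27, 16, 24]
[6, 7, 2, 7, 432]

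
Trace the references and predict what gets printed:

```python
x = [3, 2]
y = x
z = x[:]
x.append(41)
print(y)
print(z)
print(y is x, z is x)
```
[3, 2, 41]
[3, 2]
True False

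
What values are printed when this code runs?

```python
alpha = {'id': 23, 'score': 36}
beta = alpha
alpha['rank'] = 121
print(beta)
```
{'id': 23, 'score': 36, 'rank': 121}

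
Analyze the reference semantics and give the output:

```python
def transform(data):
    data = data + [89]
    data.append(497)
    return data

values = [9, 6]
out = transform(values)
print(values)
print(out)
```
[9, 6]
[9, 6, 89, 497]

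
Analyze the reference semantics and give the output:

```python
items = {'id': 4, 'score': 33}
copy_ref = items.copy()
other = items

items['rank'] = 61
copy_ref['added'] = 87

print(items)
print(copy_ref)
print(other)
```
{'id': 4, 'score': 33, 'rank': 61}
{'id': 4, 'score': 33, 'added': 87}
{'id': 4, 'score': 33, 'rank': 61}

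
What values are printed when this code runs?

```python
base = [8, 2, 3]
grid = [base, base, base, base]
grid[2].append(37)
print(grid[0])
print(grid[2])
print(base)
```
[8, 2, 3, 37]
[8, 2, 3, 37]
[8, 2, 3, 37]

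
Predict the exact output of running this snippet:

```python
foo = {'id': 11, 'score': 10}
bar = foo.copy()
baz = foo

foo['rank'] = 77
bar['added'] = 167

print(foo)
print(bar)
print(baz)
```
{'id': 11, 'score': 10, 'rank': 77}
{'id': 11, 'score': 10, 'added': 167}
{'id': 11, 'score': 10, 'rank': 77}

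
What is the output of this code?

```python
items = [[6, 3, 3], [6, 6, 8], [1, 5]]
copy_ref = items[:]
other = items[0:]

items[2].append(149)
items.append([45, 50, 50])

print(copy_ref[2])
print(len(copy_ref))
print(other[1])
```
[1, 5, 149]
3
[6, 6, 8]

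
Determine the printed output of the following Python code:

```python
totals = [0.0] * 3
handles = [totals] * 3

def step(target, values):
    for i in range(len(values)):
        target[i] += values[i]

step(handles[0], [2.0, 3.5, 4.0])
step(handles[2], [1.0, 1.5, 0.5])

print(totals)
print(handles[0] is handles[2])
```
[3.0, 5.0, 4.5]
True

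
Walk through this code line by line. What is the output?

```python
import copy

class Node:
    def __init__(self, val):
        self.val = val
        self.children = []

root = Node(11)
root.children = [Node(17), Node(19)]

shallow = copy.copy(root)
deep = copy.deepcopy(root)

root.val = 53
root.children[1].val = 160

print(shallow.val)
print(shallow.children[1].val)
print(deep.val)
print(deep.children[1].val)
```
11
160
11
19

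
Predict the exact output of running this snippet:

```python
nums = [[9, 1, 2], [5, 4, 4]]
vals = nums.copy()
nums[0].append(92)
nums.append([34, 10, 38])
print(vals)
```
[[9, 1, 2, 92], [5, 4, 4]]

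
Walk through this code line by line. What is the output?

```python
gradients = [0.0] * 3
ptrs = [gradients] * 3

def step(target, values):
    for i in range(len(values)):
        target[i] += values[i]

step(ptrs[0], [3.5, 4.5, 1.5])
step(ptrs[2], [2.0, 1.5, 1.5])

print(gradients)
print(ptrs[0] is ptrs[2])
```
[5.5, 6.0, 3.0]
True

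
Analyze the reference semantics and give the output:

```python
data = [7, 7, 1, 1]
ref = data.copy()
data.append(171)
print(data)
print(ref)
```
[7, 7, 1, 1, 171]
[7, 7, 1, 1]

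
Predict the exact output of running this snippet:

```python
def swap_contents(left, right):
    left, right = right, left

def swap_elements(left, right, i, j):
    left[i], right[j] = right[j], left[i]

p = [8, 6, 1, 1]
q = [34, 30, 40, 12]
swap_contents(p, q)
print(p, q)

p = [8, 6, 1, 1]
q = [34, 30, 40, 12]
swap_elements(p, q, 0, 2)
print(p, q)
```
[8, 6, 1, 1] [34, 30, 40, 12]
[40, 6, 1, 1] [34, 30, 8, 12]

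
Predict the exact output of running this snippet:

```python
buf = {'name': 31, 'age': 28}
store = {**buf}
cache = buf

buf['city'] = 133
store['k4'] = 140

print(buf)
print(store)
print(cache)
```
{'name': 31, 'age': 28, 'city': 133}
{'name': 31, 'age': 28, 'k4': 140}
{'name': 31, 'age': 28, 'city': 133}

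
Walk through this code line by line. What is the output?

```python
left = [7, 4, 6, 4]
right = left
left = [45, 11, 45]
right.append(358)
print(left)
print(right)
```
[45, 11, 45]
[7, 4, 6, 4, 358]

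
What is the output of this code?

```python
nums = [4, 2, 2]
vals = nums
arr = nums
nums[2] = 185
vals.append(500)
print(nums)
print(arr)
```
[4, 2, 185, 500]
[4, 2, 185, 500]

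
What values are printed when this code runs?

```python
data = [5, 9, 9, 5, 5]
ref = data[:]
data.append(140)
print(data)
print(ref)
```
[5, 9, 9, 5, 5, 140]
[5, 9, 9, 5, 5]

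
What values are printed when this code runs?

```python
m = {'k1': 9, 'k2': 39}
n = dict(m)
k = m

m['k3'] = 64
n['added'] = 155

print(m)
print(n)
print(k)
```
{'k1': 9, 'k2': 39, 'k3': 64}
{'k1': 9, 'k2': 39, 'added': 155}
{'k1': 9, 'k2': 39, 'k3': 64}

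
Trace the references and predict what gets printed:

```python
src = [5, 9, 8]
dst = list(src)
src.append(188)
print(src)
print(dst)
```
[5, 9, 8, 188]
[5, 9, 8]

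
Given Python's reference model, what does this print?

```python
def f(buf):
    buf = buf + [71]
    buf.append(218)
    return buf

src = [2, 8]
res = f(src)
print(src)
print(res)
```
[2, 8]
[2, 8, 71, 218]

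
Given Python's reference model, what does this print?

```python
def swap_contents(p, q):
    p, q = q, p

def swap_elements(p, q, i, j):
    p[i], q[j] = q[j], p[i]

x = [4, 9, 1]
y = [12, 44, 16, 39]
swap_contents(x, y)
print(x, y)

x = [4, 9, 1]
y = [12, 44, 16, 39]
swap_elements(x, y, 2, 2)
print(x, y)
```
[4, 9, 1] [12, 44, 16, 39]
[4, 9, 16] [12, 44, 1, 39]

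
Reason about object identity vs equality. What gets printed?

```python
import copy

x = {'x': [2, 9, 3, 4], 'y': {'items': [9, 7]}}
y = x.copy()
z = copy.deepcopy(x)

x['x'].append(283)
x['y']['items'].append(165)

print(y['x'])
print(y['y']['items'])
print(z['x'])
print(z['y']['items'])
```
[2, 9, 3, 4, 283]
[9, 7, 165]
[2, 9, 3, 4]
[9, 7]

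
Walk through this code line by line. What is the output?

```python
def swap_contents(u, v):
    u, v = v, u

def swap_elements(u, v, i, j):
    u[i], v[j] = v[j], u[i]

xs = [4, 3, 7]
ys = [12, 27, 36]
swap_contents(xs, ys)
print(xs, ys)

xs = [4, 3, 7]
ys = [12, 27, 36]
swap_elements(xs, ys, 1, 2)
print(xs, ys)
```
[4, 3, 7] [12, 27, 36]
[4, 36, 7] [12, 27, 3]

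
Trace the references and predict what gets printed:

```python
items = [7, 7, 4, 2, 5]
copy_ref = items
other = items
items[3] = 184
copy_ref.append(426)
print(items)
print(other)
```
[7, 7, 4, 184, 5, 426]
[7, 7, 4, 184, 5, 426]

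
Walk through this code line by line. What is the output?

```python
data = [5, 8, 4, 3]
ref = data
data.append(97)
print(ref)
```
[5, 8, 4, 3, 97]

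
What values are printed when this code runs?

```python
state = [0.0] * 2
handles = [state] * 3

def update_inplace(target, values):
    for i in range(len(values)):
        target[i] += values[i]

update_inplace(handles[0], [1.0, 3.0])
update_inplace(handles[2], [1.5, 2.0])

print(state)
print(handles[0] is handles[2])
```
[2.5, 5.0]
True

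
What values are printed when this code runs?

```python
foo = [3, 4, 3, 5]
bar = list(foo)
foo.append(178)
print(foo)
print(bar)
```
[3, 4, 3, 5, 178]
[3, 4, 3, 5]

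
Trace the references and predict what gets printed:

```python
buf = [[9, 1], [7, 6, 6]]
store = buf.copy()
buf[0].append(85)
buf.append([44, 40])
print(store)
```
[[9, 1, 85], [7, 6, 6]]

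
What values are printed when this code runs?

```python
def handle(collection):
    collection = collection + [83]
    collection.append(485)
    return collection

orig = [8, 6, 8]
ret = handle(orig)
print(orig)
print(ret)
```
[8, 6, 8]
[8, 6, 8, 83, 485]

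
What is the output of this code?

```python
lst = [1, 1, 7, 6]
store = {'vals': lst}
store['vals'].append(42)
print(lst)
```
[1, 1, 7, 6, 42]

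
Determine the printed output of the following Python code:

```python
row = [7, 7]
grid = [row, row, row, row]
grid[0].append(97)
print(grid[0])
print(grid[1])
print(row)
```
[7, 7, 97]
[7, 7, 97]
[7, 7, 97]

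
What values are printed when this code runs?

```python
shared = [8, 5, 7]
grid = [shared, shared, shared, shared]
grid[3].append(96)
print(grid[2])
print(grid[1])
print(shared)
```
[8, 5, 7, 96]
[8, 5, 7, 96]
[8, 5, 7, 96]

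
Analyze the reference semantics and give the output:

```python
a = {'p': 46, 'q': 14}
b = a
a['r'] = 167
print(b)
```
{'p': 46, 'q': 14, 'r': 167}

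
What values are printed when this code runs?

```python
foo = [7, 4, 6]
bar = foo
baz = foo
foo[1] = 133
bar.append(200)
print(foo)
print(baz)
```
[7, 133, 6, 200]
[7, 133, 6, 200]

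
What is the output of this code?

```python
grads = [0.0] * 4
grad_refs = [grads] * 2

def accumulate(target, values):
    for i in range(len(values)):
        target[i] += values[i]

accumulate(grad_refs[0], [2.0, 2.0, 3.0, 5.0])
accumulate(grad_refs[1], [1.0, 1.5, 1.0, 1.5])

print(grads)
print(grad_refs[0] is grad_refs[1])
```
[3.0, 3.5, 4.0, 6.5]
True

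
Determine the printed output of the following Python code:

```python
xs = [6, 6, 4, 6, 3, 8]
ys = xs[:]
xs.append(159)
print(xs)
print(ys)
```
[6, 6, 4, 6, 3, 8, 159]
[6, 6, 4, 6, 3, 8]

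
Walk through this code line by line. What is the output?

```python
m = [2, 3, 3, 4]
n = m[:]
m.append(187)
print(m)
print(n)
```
[2, 3, 3, 4, 187]
[2, 3, 3, 4]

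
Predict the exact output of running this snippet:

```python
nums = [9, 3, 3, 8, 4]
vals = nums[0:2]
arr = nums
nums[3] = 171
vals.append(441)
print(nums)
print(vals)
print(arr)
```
[9, 3, 3, 171, 4]
[9, 3, 441]
[9, 3, 3, 171, 4]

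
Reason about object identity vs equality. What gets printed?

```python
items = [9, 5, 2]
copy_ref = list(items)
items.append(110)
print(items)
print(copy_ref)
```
[9, 5, 2, 110]
[9, 5, 2]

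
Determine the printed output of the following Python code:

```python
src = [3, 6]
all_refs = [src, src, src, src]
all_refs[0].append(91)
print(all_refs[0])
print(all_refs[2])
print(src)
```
[3, 6, 91]
[3, 6, 91]
[3, 6, 91]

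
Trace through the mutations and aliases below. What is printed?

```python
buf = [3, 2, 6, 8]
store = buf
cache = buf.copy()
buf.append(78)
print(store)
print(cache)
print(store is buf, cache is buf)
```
[3, 2, 6, 8, 78]
[3, 2, 6, 8]
True False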